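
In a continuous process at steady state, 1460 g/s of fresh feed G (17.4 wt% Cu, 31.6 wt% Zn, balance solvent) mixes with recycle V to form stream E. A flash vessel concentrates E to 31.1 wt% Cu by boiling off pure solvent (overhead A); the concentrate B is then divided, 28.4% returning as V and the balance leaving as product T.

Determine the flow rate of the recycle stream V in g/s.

324 g/s

Overall Cu balance (none leaves overhead): Cu in fresh feed = Cu in product, i.e. 1460×0.174 = (1−0.284)·B·0.311.
B = 254.04/(0.311×0.716) = 1140.9 g/s.
Recycle V = 0.284×1140.9 = 324 g/s.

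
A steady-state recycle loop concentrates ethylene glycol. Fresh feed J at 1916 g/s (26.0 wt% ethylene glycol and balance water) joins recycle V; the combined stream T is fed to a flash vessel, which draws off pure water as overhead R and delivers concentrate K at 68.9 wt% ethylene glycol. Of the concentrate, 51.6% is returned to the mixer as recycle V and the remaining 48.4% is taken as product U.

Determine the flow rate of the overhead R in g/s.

1193 g/s

Overall ethylene glycol balance (none leaves overhead): ethylene glycol in fresh feed = ethylene glycol in product, i.e. 1916×0.260 = (1−0.516)·K·0.689.
K = 498.16/(0.689×0.484) = 1493.8 g/s.
Recycle V = 0.516×1493.8 = 770.82 g/s.
Combined feed T = 1916 + 770.82 = 2686.8 g/s.
Overhead R = T − K = 2686.8 − 1493.8 = 1193 g/s.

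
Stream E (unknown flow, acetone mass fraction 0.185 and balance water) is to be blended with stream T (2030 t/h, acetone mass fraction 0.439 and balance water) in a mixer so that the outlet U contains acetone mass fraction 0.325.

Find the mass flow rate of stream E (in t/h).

Let E be the unknown flow. Total out = 2030 + E.
acetone balance: 891.17 + 0.185·E = 0.325·(2030 + E)
(0.185 − 0.325)·E = 0.325×2030 − 891.17 = -231.42
E = -231.42 / -0.140 = 1653 t/h

1653 t/h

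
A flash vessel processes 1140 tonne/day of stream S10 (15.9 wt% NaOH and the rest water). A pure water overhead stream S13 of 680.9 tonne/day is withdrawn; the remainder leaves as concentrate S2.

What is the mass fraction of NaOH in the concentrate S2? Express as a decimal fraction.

NaOH is not removed: 1140×0.159 = 181.26 tonne/day of NaOH enters S2.
Concentrate = 1140 − 680.9 = 459.1 tonne/day.
Mass fraction = 181.26/459.1 = 0.3948.

0.3948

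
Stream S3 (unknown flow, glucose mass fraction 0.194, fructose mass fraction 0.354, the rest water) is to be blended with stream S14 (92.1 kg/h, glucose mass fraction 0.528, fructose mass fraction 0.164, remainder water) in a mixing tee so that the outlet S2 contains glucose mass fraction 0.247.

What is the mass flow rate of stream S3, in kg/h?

488.3 kg/h

Let S3 be the unknown flow. Total out = 92.1 + S3.
glucose balance: 48.629 + 0.194·S3 = 0.247·(92.1 + S3)
(0.194 − 0.247)·S3 = 0.247×92.1 − 48.629 = -25.88
S3 = -25.88 / -0.053 = 488.3 kg/h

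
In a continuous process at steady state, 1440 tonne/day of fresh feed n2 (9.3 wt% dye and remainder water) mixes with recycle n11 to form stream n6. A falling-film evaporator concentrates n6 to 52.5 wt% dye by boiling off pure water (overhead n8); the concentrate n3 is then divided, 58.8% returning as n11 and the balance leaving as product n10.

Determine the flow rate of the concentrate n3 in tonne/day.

Overall dye balance (none leaves overhead): dye in fresh feed = dye in product, i.e. 1440×0.093 = (1−0.588)·n3·0.525.
n3 = 133.92/(0.525×0.412) = 619.14 tonne/day.

619.1 tonne/day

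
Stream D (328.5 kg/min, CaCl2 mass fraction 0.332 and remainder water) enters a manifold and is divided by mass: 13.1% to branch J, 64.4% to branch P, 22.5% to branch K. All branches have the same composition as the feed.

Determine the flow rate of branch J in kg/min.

Branch J flow = 0.131×328.5 = 43.034 kg/min.

43.03 kg/min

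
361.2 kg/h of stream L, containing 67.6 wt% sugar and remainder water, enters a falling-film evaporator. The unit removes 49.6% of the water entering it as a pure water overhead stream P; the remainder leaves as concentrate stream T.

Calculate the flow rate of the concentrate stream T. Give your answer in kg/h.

water entering = 361.2×0.324 = 117.03 kg/h; overhead removed = 0.496×117.03 = 58.046 kg/h.
Concentrate = 361.2 − 58.046 = 303.15 kg/h.

303.2 kg/h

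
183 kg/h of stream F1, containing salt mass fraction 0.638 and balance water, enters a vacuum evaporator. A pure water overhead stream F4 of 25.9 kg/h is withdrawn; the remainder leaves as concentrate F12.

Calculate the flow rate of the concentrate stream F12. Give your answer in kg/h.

157.1 kg/h

Concentrate = 183 − 25.9 = 157.1 kg/h.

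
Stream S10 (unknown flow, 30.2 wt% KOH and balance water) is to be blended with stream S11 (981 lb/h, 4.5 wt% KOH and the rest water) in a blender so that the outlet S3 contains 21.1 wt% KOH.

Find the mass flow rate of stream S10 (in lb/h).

1790 lb/h

Let S10 be the unknown flow. Total out = 981 + S10.
KOH balance: 44.145 + 0.302·S10 = 0.211·(981 + S10)
(0.302 − 0.211)·S10 = 0.211×981 − 44.145 = 162.85
S10 = 162.85 / 0.091 = 1789.5 lb/h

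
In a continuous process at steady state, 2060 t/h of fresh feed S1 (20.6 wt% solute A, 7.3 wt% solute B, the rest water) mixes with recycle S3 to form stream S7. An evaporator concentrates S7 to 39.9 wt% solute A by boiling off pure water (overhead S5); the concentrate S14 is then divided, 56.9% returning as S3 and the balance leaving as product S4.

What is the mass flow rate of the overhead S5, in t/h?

Overall solute A balance (none leaves overhead): solute A in fresh feed = solute A in product, i.e. 2060×0.206 = (1−0.569)·S14·0.399.
S14 = 424.36/(0.399×0.431) = 2467.7 t/h.
Recycle S3 = 0.569×2467.7 = 1404.1 t/h.
Combined feed S7 = 2060 + 1404.1 = 3464.1 t/h.
Overhead S5 = S7 − S14 = 3464.1 − 2467.7 = 996.44 t/h.

996.4 t/h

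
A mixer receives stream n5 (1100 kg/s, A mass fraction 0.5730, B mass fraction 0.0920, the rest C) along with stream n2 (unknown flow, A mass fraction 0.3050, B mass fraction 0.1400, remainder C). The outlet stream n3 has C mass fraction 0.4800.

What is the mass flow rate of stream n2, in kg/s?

2127 kg/s

Let n2 be the unknown flow. Total out = 1100 + n2.
C balance: 368.5 + 0.555·n2 = 0.480·(1100 + n2)
(0.555 − 0.480)·n2 = 0.480×1100 − 368.5 = 159.5
n2 = 159.5 / 0.075 = 2126.7 kg/s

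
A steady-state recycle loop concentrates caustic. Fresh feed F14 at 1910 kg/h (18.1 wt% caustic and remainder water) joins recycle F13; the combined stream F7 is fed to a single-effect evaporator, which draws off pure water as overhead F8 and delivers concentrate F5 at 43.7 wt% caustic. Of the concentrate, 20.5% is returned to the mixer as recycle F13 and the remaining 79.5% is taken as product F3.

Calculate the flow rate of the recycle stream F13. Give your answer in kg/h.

Overall caustic balance (none leaves overhead): caustic in fresh feed = caustic in product, i.e. 1910×0.181 = (1−0.205)·F5·0.437.
F5 = 345.71/(0.437×0.795) = 995.09 kg/h.
Recycle F13 = 0.205×995.09 = 203.99 kg/h.

204 kg/h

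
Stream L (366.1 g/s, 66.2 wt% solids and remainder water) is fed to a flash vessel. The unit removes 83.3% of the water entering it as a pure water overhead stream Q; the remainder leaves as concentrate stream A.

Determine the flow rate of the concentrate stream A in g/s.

263 g/s

water entering = 366.1×0.338 = 123.74 g/s; overhead removed = 0.833×123.74 = 103.08 g/s.
Concentrate = 366.1 − 103.08 = 263.02 g/s.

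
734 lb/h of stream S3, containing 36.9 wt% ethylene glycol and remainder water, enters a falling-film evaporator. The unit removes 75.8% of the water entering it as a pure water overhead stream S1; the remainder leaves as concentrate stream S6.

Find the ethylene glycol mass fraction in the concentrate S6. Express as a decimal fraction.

0.707

ethylene glycol is not removed: 734×0.369 = 270.85 lb/h of ethylene glycol enters S6.
water entering = 734×0.631 = 463.15 lb/h; overhead removed = 0.758×463.15 = 351.07 lb/h.
Concentrate = 734 − 351.07 = 382.93 lb/h.
Mass fraction = 270.85/382.93 = 0.707.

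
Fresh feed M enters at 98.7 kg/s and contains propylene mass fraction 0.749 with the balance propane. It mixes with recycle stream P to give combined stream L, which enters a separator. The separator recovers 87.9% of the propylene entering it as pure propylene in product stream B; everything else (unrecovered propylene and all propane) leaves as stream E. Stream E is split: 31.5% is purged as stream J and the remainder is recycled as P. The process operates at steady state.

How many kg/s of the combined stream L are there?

propane enters only via M and leaves only via the purge: 98.7×0.251 = 0.315×(propane in E), and the separator passes all propane, so propane in L = propane in E = 78.647 kg/s.
propylene in L: m_A = 98.7×0.749 + (1−0.315)·(1−0.879)·m_A, so m_A = 73.926/0.9171 = 80.607 kg/s.
L = 80.607 + 78.647 = 159.25 kg/s.

159.3 kg/s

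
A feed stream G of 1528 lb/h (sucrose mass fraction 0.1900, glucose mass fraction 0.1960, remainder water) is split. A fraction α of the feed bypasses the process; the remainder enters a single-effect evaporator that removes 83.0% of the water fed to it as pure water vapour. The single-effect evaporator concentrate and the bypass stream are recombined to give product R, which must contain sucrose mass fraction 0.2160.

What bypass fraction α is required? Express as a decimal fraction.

0.764

All 1528×0.190 = 290.32 lb/h of sucrose reaches R, so R = 290.32/0.216 = 1344.1 lb/h and vapour = 183.93 lb/h.
The evaporator receives (1−α)·1528 of feed at 0.614 water and removes 0.830 of that water:
0.830×0.614×(1−α)×1528 = 183.93
(1−α) = 183.93/778.7 = 0.2362;  α = 0.7638.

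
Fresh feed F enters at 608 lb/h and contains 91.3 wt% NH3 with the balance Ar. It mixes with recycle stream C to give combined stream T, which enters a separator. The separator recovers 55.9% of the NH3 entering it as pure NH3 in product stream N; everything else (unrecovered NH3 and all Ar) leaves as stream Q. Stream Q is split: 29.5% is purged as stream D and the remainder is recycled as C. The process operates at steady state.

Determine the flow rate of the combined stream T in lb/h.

984.9 lb/h

Ar enters only via F and leaves only via the purge: 608×0.087 = 0.295×(Ar in Q), and the separator passes all Ar, so Ar in T = Ar in Q = 179.31 lb/h.
NH3 in T: m_A = 608×0.913 + (1−0.295)·(1−0.559)·m_A, so m_A = 555.1/0.6891 = 805.56 lb/h.
T = 805.56 + 179.31 = 984.86 lb/h.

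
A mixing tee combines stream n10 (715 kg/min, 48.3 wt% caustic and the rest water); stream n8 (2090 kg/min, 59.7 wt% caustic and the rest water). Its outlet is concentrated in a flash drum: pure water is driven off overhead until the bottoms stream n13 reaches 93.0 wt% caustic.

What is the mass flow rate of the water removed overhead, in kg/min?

1092 kg/min

caustic entering = 715×0.483 + 2090×0.597 = 1593.1 kg/min.
All caustic reports to n13, so n13 = 1593.1/0.930 = 1713 kg/min.
Total feed = 2805 kg/min; overhead = 2805 − 1713 = 1092 kg/min.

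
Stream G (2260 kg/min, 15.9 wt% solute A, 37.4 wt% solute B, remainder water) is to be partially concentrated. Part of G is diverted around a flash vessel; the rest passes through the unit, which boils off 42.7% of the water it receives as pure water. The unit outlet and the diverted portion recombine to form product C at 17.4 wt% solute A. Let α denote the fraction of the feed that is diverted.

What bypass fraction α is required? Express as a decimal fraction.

All 2260×0.159 = 359.34 kg/min of solute A reaches C, so C = 359.34/0.174 = 2065.2 kg/min and vapour = 194.83 kg/min.
The evaporator receives (1−α)·2260 of feed at 0.467 water and removes 0.427 of that water:
0.427×0.467×(1−α)×2260 = 194.83
(1−α) = 194.83/450.66 = 0.4323;  α = 0.5677.

0.568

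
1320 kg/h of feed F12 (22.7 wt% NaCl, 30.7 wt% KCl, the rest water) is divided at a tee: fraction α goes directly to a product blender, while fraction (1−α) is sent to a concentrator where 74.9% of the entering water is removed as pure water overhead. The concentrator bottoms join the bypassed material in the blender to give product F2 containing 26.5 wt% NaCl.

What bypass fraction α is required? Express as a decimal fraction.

0.589

All 1320×0.227 = 299.64 kg/h of NaCl reaches F2, so F2 = 299.64/0.265 = 1130.7 kg/h and vapour = 189.28 kg/h.
The evaporator receives (1−α)·1320 of feed at 0.466 water and removes 0.749 of that water:
0.749×0.466×(1−α)×1320 = 189.28
(1−α) = 189.28/460.72 = 0.4108;  α = 0.5892.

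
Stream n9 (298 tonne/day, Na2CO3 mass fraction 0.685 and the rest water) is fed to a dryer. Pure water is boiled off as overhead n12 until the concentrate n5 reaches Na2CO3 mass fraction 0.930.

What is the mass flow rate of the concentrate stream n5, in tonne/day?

Na2CO3 is conserved: 298×0.685 = 204.13 tonne/day all reports to the concentrate.
Concentrate = 204.13/(target fraction) = 219.49 tonne/day.

219.5 tonne/day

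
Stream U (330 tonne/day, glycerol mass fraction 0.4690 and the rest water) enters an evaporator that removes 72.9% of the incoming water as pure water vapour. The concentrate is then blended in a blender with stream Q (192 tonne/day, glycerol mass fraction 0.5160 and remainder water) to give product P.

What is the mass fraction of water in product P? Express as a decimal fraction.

Vapour removed = 0.729×0.531×330 = 127.74 tonne/day; concentrate = 202.26 tonne/day.
water reaching the mixer = 47.487 (from concentrate) + 192×0.484 = 140.42 tonne/day.
Product flow = 202.26 + 192 = 394.26 tonne/day; water fraction = 0.3562.

0.3562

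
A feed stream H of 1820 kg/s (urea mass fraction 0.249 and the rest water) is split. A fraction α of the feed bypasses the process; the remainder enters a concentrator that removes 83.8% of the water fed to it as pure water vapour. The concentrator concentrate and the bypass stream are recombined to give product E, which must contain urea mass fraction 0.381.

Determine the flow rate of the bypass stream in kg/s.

818.1 kg/s

All 1820×0.249 = 453.18 kg/s of urea reaches E, so E = 453.18/0.381 = 1189.4 kg/s and vapour = 630.55 kg/s.
The evaporator receives (1−α)·1820 of feed at 0.751 water and removes 0.838 of that water:
0.838×0.751×(1−α)×1820 = 630.55
(1−α) = 630.55/1145.4 = 0.5505;  α = 0.4495.
Bypass flow = 0.4495×1820 = 818.07 kg/s.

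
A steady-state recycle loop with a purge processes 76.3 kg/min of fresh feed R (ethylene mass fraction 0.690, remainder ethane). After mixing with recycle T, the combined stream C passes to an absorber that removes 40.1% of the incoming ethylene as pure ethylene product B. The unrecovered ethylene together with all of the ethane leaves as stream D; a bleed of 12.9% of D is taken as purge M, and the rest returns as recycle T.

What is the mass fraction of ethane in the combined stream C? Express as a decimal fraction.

0.625

ethane enters only via R and leaves only via the purge: 76.3×0.310 = 0.129×(ethane in D), and the absorber passes all ethane, so ethane in C = ethane in D = 183.36 kg/min.
ethylene in C: m_A = 76.3×0.690 + (1−0.129)·(1−0.401)·m_A, so m_A = 52.647/0.4783 = 110.08 kg/min.
C = 110.08 + 183.36 = 293.43 kg/min.
ethane fraction in C = 183.36/293.43 = 0.625.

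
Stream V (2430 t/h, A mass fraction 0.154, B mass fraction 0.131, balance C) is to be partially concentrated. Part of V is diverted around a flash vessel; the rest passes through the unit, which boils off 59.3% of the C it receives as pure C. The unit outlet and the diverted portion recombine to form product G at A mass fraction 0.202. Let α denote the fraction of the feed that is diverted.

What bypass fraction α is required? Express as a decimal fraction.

All 2430×0.154 = 374.22 t/h of A reaches G, so G = 374.22/0.202 = 1852.6 t/h and vapour = 577.43 t/h.
The evaporator receives (1−α)·2430 of feed at 0.715 C and removes 0.593 of that C:
0.593×0.715×(1−α)×2430 = 577.43
(1−α) = 577.43/1030.3 = 0.5604;  α = 0.4396.

0.440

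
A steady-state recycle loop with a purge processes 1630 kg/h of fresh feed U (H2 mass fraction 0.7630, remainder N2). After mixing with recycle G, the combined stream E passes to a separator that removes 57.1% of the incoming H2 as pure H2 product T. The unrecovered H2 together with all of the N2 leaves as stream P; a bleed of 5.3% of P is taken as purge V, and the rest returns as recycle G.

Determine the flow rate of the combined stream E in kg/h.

9384 kg/h

N2 enters only via U and leaves only via the purge: 1630×0.237 = 0.053×(N2 in P), and the separator passes all N2, so N2 in E = N2 in P = 7288.9 kg/h.
H2 in E: m_A = 1630×0.763 + (1−0.053)·(1−0.571)·m_A, so m_A = 1243.7/0.5937 = 2094.7 kg/h.
E = 2094.7 + 7288.9 = 9383.5 kg/h.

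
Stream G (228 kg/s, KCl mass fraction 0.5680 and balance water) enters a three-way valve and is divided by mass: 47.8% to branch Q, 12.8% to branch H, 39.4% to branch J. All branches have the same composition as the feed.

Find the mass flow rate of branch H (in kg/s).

Branch H flow = 0.128×228 = 29.184 kg/s.

29.18 kg/s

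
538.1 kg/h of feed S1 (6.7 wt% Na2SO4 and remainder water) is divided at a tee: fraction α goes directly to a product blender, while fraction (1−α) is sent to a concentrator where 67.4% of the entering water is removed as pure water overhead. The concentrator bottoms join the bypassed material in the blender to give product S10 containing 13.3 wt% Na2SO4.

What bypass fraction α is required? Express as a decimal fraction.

All 538.1×0.067 = 36.053 kg/h of Na2SO4 reaches S10, so S10 = 36.053/0.133 = 271.07 kg/h and vapour = 267.03 kg/h.
The evaporator receives (1−α)·538.1 of feed at 0.933 water and removes 0.674 of that water:
0.674×0.933×(1−α)×538.1 = 267.03
(1−α) = 267.03/338.38 = 0.7891;  α = 0.2109.

0.211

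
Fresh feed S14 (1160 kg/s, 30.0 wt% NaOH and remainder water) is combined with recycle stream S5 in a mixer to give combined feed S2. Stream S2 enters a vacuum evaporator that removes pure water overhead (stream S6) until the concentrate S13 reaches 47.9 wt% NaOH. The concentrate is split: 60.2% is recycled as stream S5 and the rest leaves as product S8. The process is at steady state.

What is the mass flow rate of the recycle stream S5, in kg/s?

1099 kg/s

Overall NaOH balance (none leaves overhead): NaOH in fresh feed = NaOH in product, i.e. 1160×0.300 = (1−0.602)·S13·0.479.
S13 = 348/(0.479×0.398) = 1825.4 kg/s.
Recycle S5 = 0.602×1825.4 = 1098.9 kg/s.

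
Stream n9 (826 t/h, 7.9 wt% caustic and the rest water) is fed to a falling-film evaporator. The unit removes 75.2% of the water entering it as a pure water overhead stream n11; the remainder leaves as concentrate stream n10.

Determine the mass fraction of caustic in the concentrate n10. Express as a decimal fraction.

caustic is not removed: 826×0.079 = 65.254 t/h of caustic enters n10.
water entering = 826×0.921 = 760.75 t/h; overhead removed = 0.752×760.75 = 572.08 t/h.
Concentrate = 826 − 572.08 = 253.92 t/h.
Mass fraction = 65.254/253.92 = 0.2570.

0.2570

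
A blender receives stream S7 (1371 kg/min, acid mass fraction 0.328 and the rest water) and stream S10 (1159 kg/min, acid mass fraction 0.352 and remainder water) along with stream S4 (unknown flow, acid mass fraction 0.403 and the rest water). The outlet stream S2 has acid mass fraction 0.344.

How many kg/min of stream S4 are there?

214.6 kg/min

Let S4 be the unknown flow. Total out = 2530 + S4.
acid balance: 857.66 + 0.403·S4 = 0.344·(2530 + S4)
(0.403 − 0.344)·S4 = 0.344×2530 − 857.66 = 12.664
S4 = 12.664 / 0.059 = 214.64 kg/min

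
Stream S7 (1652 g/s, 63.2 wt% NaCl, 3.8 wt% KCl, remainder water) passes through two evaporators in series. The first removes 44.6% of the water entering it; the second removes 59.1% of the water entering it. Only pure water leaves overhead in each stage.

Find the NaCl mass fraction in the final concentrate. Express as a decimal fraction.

0.849

water in feed = 1652×0.330 = 545.16 g/s.
After stage 1: water left = (1−0.446)×545.16 = 302.02; stream total = 1408.9 g/s.
After stage 2: water left = (1−0.591)×302.02 = 123.53; final concentrate = 1230.4 g/s.
NaCl fraction = 1044.1/1230.4 = 0.849.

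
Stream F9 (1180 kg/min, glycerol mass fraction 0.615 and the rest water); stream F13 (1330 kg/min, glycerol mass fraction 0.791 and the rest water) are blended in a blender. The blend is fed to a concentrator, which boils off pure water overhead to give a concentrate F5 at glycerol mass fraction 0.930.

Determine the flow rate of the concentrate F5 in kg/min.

glycerol entering = 1180×0.615 + 1330×0.791 = 1777.7 kg/min.
All glycerol reports to F5, so F5 = 1777.7/0.930 = 1911.5 kg/min.

1912 kg/min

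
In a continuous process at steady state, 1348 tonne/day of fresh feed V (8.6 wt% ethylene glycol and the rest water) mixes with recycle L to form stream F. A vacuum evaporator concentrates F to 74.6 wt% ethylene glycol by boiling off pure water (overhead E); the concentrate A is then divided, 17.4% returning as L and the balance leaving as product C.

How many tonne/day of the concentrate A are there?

Overall ethylene glycol balance (none leaves overhead): ethylene glycol in fresh feed = ethylene glycol in product, i.e. 1348×0.086 = (1−0.174)·A·0.746.
A = 115.93/(0.746×0.826) = 188.13 tonne/day.

188.1 tonne/day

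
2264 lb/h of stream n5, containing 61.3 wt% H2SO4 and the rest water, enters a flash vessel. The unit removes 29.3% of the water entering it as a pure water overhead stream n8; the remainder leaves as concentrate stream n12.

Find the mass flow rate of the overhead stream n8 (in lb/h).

water entering = 2264×0.387 = 876.17 lb/h; overhead removed = 0.293×876.17 = 256.72 lb/h.

256.7 lb/h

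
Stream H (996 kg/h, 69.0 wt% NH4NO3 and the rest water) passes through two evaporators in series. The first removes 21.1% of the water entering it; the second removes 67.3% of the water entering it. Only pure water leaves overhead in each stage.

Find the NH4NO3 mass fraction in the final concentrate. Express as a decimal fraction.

water in feed = 996×0.310 = 308.76 kg/h.
After stage 1: water left = (1−0.211)×308.76 = 243.61; stream total = 930.85 kg/h.
After stage 2: water left = (1−0.673)×243.61 = 79.661; final concentrate = 766.9 kg/h.
NH4NO3 fraction = 687.24/766.9 = 0.896.

0.896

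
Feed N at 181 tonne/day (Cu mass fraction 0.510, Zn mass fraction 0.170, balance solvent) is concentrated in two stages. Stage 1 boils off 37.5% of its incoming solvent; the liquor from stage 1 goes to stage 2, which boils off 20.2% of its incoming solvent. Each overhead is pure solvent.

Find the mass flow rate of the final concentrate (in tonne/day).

152 tonne/day

solvent in feed = 181×0.320 = 57.92 tonne/day.
After stage 1: solvent left = (1−0.375)×57.92 = 36.2; stream total = 159.28 tonne/day.
After stage 2: solvent left = (1−0.202)×36.2 = 28.888; final concentrate = 151.97 tonne/day.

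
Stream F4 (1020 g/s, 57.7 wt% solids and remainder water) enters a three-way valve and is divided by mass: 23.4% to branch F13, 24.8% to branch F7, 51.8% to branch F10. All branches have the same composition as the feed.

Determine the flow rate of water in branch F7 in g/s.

107 g/s

Branch F7 total = 0.248×1020 = 252.96 g/s.
water in F7 = 0.423×252.96 = 107 g/s.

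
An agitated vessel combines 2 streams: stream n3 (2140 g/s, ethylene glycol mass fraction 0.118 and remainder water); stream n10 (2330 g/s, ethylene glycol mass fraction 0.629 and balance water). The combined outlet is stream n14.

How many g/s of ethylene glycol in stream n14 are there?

ethylene glycol out = ethylene glycol in = 2140×0.118 + 2330×0.629 = 1718.1 g/s.

1718 g/s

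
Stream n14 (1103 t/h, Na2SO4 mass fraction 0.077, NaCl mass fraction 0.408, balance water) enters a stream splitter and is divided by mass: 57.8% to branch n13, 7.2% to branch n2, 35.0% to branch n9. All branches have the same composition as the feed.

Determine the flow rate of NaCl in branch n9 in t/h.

157.5 t/h

Branch n9 total = 0.350×1103 = 386.05 t/h.
NaCl in n9 = 0.408×386.05 = 157.51 t/h.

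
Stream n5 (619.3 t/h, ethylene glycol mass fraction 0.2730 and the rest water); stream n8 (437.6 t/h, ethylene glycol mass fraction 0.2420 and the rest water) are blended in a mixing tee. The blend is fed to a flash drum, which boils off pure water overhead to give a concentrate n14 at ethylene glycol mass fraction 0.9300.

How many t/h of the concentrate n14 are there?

ethylene glycol entering = 619.3×0.273 + 437.6×0.242 = 274.97 t/h.
All ethylene glycol reports to n14, so n14 = 274.97/0.930 = 295.66 t/h.

295.7 t/h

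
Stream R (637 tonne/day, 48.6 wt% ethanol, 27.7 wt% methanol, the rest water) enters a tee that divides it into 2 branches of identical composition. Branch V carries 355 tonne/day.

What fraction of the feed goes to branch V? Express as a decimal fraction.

0.557

Fraction to V = 355/637 = 0.5573.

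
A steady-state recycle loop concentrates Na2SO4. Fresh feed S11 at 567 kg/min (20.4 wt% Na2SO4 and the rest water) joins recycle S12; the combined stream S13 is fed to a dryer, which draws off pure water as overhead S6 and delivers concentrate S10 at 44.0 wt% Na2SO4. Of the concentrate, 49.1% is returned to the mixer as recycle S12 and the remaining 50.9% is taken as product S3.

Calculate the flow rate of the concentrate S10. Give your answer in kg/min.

516.5 kg/min

Overall Na2SO4 balance (none leaves overhead): Na2SO4 in fresh feed = Na2SO4 in product, i.e. 567×0.204 = (1−0.491)·S10·0.440.
S10 = 115.67/(0.440×0.509) = 516.47 kg/min.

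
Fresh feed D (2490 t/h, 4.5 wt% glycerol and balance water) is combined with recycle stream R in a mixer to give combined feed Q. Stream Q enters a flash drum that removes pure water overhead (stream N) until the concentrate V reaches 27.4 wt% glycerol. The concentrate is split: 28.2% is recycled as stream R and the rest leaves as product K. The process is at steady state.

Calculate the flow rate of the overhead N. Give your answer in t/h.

2081 t/h

Overall glycerol balance (none leaves overhead): glycerol in fresh feed = glycerol in product, i.e. 2490×0.045 = (1−0.282)·V·0.274.
V = 112.05/(0.274×0.718) = 569.56 t/h.
Recycle R = 0.282×569.56 = 160.61 t/h.
Combined feed Q = 2490 + 160.61 = 2650.6 t/h.
Overhead N = Q − V = 2650.6 − 569.56 = 2081.1 t/h.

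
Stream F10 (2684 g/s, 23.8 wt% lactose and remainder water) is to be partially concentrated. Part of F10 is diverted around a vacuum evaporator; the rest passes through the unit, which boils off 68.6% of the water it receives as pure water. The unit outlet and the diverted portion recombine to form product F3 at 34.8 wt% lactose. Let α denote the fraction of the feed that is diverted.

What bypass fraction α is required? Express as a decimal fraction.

All 2684×0.238 = 638.79 g/s of lactose reaches F3, so F3 = 638.79/0.348 = 1835.6 g/s and vapour = 848.39 g/s.
The evaporator receives (1−α)·2684 of feed at 0.762 water and removes 0.686 of that water:
0.686×0.762×(1−α)×2684 = 848.39
(1−α) = 848.39/1403 = 0.6047;  α = 0.3953.

0.395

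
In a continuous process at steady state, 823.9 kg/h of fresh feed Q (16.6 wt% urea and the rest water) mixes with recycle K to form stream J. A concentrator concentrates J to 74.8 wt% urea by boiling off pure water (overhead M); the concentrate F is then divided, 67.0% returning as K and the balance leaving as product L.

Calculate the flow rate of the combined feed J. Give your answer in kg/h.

Overall urea balance (none leaves overhead): urea in fresh feed = urea in product, i.e. 823.9×0.166 = (1−0.670)·F·0.748.
F = 136.77/(0.748×0.330) = 554.07 kg/h.
Recycle K = 0.670×554.07 = 371.23 kg/h.
Combined feed J = 823.9 + 371.23 = 1195.1 kg/h.

1195 kg/h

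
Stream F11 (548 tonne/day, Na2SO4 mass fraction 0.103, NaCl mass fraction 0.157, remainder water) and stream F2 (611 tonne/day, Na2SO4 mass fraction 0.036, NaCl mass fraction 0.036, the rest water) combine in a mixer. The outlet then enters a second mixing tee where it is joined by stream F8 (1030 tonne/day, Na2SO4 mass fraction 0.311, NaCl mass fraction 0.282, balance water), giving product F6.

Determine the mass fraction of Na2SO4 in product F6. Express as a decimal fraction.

Overall, product flow = 2189 tonne/day.
Na2SO4 in = 548×0.103 + 611×0.036 + 1030×0.311 = 398.77 tonne/day.
Na2SO4 fraction in F6 = 0.182.

0.182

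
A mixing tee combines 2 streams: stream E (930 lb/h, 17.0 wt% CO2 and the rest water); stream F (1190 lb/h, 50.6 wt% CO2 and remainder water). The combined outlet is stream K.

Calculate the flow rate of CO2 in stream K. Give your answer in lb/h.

CO2 out = CO2 in = 930×0.170 + 1190×0.506 = 760.24 lb/h.

760.2 lb/h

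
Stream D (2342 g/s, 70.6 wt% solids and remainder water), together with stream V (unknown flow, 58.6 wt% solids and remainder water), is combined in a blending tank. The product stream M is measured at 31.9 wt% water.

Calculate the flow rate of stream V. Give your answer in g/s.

616.3 g/s

Let V be the unknown flow. Total out = 2342 + V.
water balance: 688.55 + 0.414·V = 0.319·(2342 + V)
(0.414 − 0.319)·V = 0.319×2342 − 688.55 = 58.55
V = 58.55 / 0.095 = 616.32 g/s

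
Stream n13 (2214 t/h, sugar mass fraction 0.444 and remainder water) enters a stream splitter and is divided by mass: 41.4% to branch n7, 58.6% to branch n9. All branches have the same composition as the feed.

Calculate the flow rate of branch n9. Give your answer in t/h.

1297 t/h

Branch n9 flow = 0.586×2214 = 1297.4 t/h.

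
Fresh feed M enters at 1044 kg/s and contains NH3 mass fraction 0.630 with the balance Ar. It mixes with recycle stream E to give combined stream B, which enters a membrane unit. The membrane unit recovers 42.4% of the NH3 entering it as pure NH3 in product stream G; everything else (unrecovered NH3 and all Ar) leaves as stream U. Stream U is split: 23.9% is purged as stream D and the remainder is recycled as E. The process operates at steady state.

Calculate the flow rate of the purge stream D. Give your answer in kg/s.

547.5 kg/s

Ar enters only via M and leaves only via the purge: 1044×0.370 = 0.239×(Ar in U), and the membrane unit passes all Ar, so Ar in B = Ar in U = 1616.2 kg/s.
NH3 in B: m_A = 1044×0.630 + (1−0.239)·(1−0.424)·m_A, so m_A = 657.72/0.5617 = 1171 kg/s.
U = (1−0.424)×1171 + 1616.2 = 2290.7 kg/s.
Purge D = 0.239×2290.7 = 547.49 kg/s.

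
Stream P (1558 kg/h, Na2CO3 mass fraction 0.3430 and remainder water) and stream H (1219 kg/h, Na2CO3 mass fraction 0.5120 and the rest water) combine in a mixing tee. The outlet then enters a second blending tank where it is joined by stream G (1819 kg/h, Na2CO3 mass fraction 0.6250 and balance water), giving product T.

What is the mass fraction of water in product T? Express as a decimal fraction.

Overall, product flow = 4596 kg/h.
water in = 1558×0.657 + 1219×0.488 + 1819×0.375 = 2300.6 kg/h.
water fraction in T = 0.5006.

0.5006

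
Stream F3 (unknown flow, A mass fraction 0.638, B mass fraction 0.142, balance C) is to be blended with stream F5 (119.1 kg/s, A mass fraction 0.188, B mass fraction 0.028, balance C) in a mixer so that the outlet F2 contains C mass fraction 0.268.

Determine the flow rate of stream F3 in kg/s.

1280 kg/s

Let F3 be the unknown flow. Total out = 119.1 + F3.
C balance: 93.374 + 0.220·F3 = 0.268·(119.1 + F3)
(0.220 − 0.268)·F3 = 0.268×119.1 − 93.374 = -61.456
F3 = -61.456 / -0.048 = 1280.3 kg/s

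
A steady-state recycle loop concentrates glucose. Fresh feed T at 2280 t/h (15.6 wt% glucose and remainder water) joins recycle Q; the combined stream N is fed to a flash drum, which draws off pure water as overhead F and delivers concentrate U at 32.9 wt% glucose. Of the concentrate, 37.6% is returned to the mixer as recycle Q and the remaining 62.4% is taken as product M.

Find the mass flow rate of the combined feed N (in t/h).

Overall glucose balance (none leaves overhead): glucose in fresh feed = glucose in product, i.e. 2280×0.156 = (1−0.376)·U·0.329.
U = 355.68/(0.329×0.624) = 1732.5 t/h.
Recycle Q = 0.376×1732.5 = 651.43 t/h.
Combined feed N = 2280 + 651.43 = 2931.4 t/h.

2931 t/h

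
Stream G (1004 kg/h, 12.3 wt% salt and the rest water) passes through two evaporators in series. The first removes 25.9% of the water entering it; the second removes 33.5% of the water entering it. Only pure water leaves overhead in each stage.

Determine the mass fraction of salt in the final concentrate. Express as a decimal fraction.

0.222

water in feed = 1004×0.877 = 880.51 kg/h.
After stage 1: water left = (1−0.259)×880.51 = 652.46; stream total = 775.95 kg/h.
After stage 2: water left = (1−0.335)×652.46 = 433.88; final concentrate = 557.38 kg/h.
salt fraction = 123.49/557.38 = 0.222.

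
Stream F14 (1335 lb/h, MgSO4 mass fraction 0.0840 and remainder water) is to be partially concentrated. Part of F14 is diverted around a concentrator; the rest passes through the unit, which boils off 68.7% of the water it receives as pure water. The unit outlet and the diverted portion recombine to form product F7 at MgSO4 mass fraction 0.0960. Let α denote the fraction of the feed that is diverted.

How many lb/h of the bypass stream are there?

All 1335×0.084 = 112.14 lb/h of MgSO4 reaches F7, so F7 = 112.14/0.096 = 1168.1 lb/h and vapour = 166.88 lb/h.
The evaporator receives (1−α)·1335 of feed at 0.916 water and removes 0.687 of that water:
0.687×0.916×(1−α)×1335 = 166.88
(1−α) = 166.88/840.1 = 0.1986;  α = 0.8014.
Bypass flow = 0.8014×1335 = 1069.8 lb/h.

1070 lb/h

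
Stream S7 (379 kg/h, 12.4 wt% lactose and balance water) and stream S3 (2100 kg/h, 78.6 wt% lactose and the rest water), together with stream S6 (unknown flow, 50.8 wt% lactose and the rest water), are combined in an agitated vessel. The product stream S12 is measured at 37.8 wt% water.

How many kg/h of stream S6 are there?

1365 kg/h

Let S6 be the unknown flow. Total out = 2479 + S6.
water balance: 781.4 + 0.492·S6 = 0.378·(2479 + S6)
(0.492 − 0.378)·S6 = 0.378×2479 − 781.4 = 155.66
S6 = 155.66 / 0.114 = 1365.4 kg/h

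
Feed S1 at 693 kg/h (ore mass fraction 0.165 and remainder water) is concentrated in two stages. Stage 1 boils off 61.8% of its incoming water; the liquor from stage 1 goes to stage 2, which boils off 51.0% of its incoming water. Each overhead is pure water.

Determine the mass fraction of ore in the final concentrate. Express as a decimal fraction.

water in feed = 693×0.835 = 578.65 kg/h.
After stage 1: water left = (1−0.618)×578.65 = 221.05; stream total = 335.39 kg/h.
After stage 2: water left = (1−0.510)×221.05 = 108.31; final concentrate = 222.66 kg/h.
ore fraction = 114.34/222.66 = 0.514.

0.514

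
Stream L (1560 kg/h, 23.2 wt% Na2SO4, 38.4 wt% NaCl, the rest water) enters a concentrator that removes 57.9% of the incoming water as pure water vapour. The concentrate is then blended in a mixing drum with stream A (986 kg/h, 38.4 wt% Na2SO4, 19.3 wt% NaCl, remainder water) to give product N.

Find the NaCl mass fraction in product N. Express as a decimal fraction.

Vapour removed = 0.579×0.384×1560 = 346.84 kg/h; concentrate = 1213.2 kg/h.
NaCl reaching the mixer = 599.04 (from concentrate) + 986×0.193 = 789.34 kg/h.
Product flow = 1213.2 + 986 = 2199.2 kg/h; NaCl fraction = 0.359.

0.359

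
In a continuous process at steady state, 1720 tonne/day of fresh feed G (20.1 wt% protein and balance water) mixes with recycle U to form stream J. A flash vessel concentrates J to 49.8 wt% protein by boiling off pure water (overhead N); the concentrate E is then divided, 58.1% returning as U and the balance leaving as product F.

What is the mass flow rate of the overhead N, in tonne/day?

Overall protein balance (none leaves overhead): protein in fresh feed = protein in product, i.e. 1720×0.201 = (1−0.581)·E·0.498.
E = 345.72/(0.498×0.419) = 1656.8 tonne/day.
Recycle U = 0.581×1656.8 = 962.63 tonne/day.
Combined feed J = 1720 + 962.63 = 2682.6 tonne/day.
Overhead N = J − E = 2682.6 − 1656.8 = 1025.8 tonne/day.

1026 tonne/day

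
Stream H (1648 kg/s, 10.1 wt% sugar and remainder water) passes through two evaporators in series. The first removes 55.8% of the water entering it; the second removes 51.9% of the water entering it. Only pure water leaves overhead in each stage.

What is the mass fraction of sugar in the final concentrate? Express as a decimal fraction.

0.346

water in feed = 1648×0.899 = 1481.6 kg/s.
After stage 1: water left = (1−0.558)×1481.6 = 654.85; stream total = 821.29 kg/s.
After stage 2: water left = (1−0.519)×654.85 = 314.98; final concentrate = 481.43 kg/s.
sugar fraction = 166.45/481.43 = 0.346.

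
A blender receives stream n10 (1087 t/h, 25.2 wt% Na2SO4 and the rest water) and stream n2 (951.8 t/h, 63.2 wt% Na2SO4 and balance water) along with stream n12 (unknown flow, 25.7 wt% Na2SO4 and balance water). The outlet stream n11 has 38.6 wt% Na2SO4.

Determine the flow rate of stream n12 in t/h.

Let n12 be the unknown flow. Total out = 2038.8 + n12.
Na2SO4 balance: 875.46 + 0.257·n12 = 0.386·(2038.8 + n12)
(0.257 − 0.386)·n12 = 0.386×2038.8 − 875.46 = -88.485
n12 = -88.485 / -0.129 = 685.93 t/h

685.9 t/h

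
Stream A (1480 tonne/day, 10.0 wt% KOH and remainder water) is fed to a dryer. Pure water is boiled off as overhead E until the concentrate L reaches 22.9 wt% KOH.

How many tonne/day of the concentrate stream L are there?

646.3 tonne/day

KOH is conserved: 1480×0.100 = 148 tonne/day all reports to the concentrate.
Concentrate = 148/(target fraction) = 646.29 tonne/day.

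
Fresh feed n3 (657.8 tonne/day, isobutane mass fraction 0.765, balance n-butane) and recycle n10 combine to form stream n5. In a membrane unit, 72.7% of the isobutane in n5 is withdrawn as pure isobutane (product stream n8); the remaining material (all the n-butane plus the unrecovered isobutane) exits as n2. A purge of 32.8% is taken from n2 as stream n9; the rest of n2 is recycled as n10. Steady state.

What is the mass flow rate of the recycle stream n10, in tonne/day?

429.8 tonne/day

n-butane enters only via n3 and leaves only via the purge: 657.8×0.235 = 0.328×(n-butane in n2), and the membrane unit passes all n-butane, so n-butane in n5 = n-butane in n2 = 471.29 tonne/day.
isobutane in n5: m_A = 657.8×0.765 + (1−0.328)·(1−0.727)·m_A, so m_A = 503.22/0.8165 = 616.28 tonne/day.
n2 = (1−0.727)×616.28 + 471.29 = 639.53 tonne/day.
Recycle n10 = (1−0.328)×639.53 = 429.77 tonne/day.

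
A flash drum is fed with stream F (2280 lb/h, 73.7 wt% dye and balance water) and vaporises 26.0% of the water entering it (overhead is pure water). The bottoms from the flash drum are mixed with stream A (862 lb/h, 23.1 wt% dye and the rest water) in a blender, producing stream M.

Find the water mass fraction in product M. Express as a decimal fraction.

Vapour removed = 0.260×0.263×2280 = 155.91 lb/h; concentrate = 2124.1 lb/h.
water reaching the mixer = 443.73 (from concentrate) + 862×0.769 = 1106.6 lb/h.
Product flow = 2124.1 + 862 = 2986.1 lb/h; water fraction = 0.3706.

0.3706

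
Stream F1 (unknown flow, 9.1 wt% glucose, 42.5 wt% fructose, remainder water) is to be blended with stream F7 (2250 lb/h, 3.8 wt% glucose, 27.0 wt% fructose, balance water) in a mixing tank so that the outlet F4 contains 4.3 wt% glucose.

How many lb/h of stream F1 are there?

Let F1 be the unknown flow. Total out = 2250 + F1.
glucose balance: 85.5 + 0.091·F1 = 0.043·(2250 + F1)
(0.091 − 0.043)·F1 = 0.043×2250 − 85.5 = 11.25
F1 = 11.25 / 0.048 = 234.37 lb/h

234.4 lb/h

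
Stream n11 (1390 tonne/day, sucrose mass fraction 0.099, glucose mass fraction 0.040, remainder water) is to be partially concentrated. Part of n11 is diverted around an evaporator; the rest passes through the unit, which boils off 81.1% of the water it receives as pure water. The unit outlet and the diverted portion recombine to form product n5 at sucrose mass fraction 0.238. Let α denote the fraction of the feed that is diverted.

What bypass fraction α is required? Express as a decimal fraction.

0.164

All 1390×0.099 = 137.61 tonne/day of sucrose reaches n5, so n5 = 137.61/0.238 = 578.19 tonne/day and vapour = 811.81 tonne/day.
The evaporator receives (1−α)·1390 of feed at 0.861 water and removes 0.811 of that water:
0.811×0.861×(1−α)×1390 = 811.81
(1−α) = 811.81/970.6 = 0.8364;  α = 0.1636.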